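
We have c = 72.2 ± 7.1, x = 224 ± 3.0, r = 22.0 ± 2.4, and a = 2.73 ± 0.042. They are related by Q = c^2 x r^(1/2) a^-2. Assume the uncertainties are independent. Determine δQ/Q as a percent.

Each factor contributes (exponent × relative error)² to (δQ/Q)²:
  (2·δc/c)² = (2×0.0983)² = 0.0387;  (1·δx/x)² = (1×0.0134)² = 0.000179;  (½·δr/r)² = (0.5×0.109)² = 0.00298;  (-2·δa/a)² = (-2×0.0154)² = 0.000947
δQ/Q = √(0.0428) = 0.207

20.7%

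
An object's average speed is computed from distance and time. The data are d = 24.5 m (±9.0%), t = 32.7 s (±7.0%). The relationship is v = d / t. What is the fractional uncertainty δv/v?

0.114

For a monomial v ∝ d, t^-1, fractional errors add in quadrature:
  (1·δd/d)² = (1×0.0900)² = 0.00810;  (-1·δt/t)² = (-1×0.0700)² = 0.00490
δv/v = √(0.0130) = 0.114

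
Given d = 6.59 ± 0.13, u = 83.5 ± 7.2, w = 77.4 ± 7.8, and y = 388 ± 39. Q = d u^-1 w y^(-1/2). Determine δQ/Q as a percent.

Since Q is a product/quotient, work with relative uncertainties:
  (1·δd/d)² = (1×0.0197)² = 0.000389;  (-1·δu/u)² = (-1×0.0862)² = 0.00744;  (1·δw/w)² = (1×0.101)² = 0.0102;  (−½·δy/y)² = (-0.5×0.101)² = 0.00253
δQ/Q = √(0.0205) = 0.143

14.3%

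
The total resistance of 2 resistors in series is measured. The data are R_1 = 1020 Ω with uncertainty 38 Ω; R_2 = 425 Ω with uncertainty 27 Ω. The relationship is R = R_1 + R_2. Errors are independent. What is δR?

46.6 Ω

Sums and differences: (δR)² = Σ (cᵢ δxᵢ)².
  (δR_1)² = 1440;  (δR_2)² = 729
δR = √(2170) = 46.6 Ω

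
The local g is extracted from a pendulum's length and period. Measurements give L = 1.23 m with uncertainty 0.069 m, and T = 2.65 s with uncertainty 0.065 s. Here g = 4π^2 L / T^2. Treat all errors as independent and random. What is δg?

0.515 m/s^2

g is a product of powers, so relative uncertainties combine in quadrature:
  (1·δL/L)² = (1×0.0561)² = 0.00315;  (-2·δT/T)² = (-2×0.0245)² = 0.00241
δg/g = √(0.00555) = 0.0745
g = 6.91 m/s^2, so δg = 0.0745 × 6.91 = 0.515 m/s^2.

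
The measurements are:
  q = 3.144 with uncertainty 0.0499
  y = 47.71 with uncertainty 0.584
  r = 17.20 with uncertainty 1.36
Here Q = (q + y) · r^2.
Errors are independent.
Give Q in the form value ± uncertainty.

15040 ± 2390

Let u = q + y = 50.85. δu = √(δq² + δy²) = √(0.00249 + 0.341) = 0.586, so δu/u = 0.0115.
Q is then a monomial in u, r:
δQ/Q = √((δu/u)² + (2·δr/r)²) = √(0.000133 + 0.0250) = 0.159
Q = 15040, so δQ = 0.159 × 15040 = 2390.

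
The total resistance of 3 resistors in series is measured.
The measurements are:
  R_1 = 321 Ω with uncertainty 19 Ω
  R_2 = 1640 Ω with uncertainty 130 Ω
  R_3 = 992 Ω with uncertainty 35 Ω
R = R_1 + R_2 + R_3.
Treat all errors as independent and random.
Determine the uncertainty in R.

136 Ω

For a sum/difference, combine absolute errors in quadrature:
  (δR_1)² = 361;  (δR_2)² = 16900;  (δR_3)² = 1220
δR = √(18500) = 136 Ω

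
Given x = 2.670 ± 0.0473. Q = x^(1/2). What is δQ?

Each factor contributes (exponent × relative error)² to (δQ/Q)²:
  (½·δx/x)² = (0.5×0.0177)² = 7.85e-05
δQ/Q = √(7.85e-05) = 0.00886
Q = 1.634, so δQ = 0.00886 × 1.634 = 0.0145.

0.0145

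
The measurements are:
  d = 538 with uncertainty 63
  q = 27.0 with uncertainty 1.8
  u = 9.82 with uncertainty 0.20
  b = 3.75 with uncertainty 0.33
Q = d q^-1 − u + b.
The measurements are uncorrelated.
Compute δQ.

Let p = d·q^-1 = 19.9. δp/p = √((1·δd/d)² + (-1·δq/q)²) = √(0.0137 + 0.00444) = 0.135, so δp = 2.68.
Q = p − u + b: δQ = √(δp² + δu² + δb²) = √(7.21 + 0.0400 + 0.109) = 2.71

2.71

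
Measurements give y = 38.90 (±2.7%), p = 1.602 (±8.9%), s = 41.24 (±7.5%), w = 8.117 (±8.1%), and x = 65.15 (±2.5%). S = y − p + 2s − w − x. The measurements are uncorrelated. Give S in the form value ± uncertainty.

46.51 ± 6.52

Each term contributes (cᵢ δxᵢ)² to (δS)²:
  (δy)² = 1.10;  (δp)² = 0.0203;  (2·δs)² = 38.3;  (δw)² = 0.432;  (δx)² = 2.65
δS = √(42.5) = 6.52
S = 46.51.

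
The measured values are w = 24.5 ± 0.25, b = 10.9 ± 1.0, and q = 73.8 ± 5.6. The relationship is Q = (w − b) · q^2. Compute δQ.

12600

Let u = w − b = 13.6. δu = √(δw² + δb²) = √(0.0625 + 1.00) = 1.03, so δu/u = 0.0758.
Q is then a monomial in u, q:
δQ/Q = √((δu/u)² + (2·δq/q)²) = √(0.00574 + 0.0230) = 0.170
Q = 74100, so δQ = 0.170 × 74100 = 12600.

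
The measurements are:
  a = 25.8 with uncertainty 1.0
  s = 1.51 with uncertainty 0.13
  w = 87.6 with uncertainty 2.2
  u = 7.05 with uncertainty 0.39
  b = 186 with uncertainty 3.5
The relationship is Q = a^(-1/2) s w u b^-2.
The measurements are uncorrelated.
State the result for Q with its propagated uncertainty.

0.00531 ± 0.000603

Products/powers → add relative errors in quadrature, weighted by exponent:
  (−½·δa/a)² = (-0.5×0.0388)² = 0.000376;  (1·δs/s)² = (1×0.0861)² = 0.00741;  (1·δw/w)² = (1×0.0251)² = 0.000631;  (1·δu/u)² = (1×0.0553)² = 0.00306;  (-2·δb/b)² = (-2×0.0188)² = 0.00142
δQ/Q = √(0.0129) = 0.114
Q = 0.00531, so δQ = 0.114 × 0.00531 = 0.000603.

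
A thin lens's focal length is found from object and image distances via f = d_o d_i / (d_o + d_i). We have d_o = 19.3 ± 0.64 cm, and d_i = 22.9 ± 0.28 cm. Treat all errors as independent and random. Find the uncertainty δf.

∂f/∂d_o = (d_i/(d_o+d_i))² = 0.294;  ∂f/∂d_i = (d_o/(d_o+d_i))² = 0.209
δf = √((∂f/∂d_o · δd_o)² + (∂f/∂d_i · δd_i)²) = √(0.0355 + 0.00343) = 0.197 cm

0.197 cm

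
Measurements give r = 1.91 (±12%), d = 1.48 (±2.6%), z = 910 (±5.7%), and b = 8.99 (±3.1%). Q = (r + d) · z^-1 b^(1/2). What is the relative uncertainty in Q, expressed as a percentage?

Let u = r + d = 3.39. δu = √(δr² + δd²) = √(0.0525 + 0.00148) = 0.232, so δu/u = 0.0686.
Q is then a monomial in u, z, b:
δQ/Q = √((δu/u)² + (-1·δz/z)² + (½·δb/b)²) = √(0.00470 + 0.00325 + 0.000240) = 0.0905

9.05%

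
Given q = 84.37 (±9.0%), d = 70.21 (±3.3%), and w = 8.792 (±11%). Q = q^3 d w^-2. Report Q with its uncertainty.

(5.455 ± 1.91) × 10^5

For a monomial Q ∝ q^3, d, w^-2, fractional errors add in quadrature:
  (3·δq/q)² = (3×0.0900)² = 0.0729;  (1·δd/d)² = (1×0.0330)² = 0.00109;  (-2·δw/w)² = (-2×0.110)² = 0.0484
δQ/Q = √(0.122) = 0.350
Q = 545500, so δQ = 0.350 × 545500 = 1.91e+05.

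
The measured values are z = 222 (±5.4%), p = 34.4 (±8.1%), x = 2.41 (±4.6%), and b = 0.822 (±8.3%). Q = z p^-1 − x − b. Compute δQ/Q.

0.199

Let w = z·p^-1 = 6.45. δw/w = √((1·δz/z)² + (-1·δp/p)²) = √(0.00292 + 0.00656) = 0.0973, so δw = 0.628.
Q = w − x − b: δQ = √(δw² + δx² + δb²) = √(0.395 + 0.0123 + 0.00465) = 0.642
Q = 3.22, so δQ/Q = 0.642/3.22 = 0.199.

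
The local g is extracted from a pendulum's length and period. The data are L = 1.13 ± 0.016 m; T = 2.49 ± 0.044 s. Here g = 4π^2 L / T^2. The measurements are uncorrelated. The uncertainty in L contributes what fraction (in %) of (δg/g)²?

13.8%

(δg/g)² = (1·δL/L)² + (-2·δT/T)²
  L term: (1×0.0142)² = 0.000200
  T term: (-2×0.0177)² = 0.00125
Total = 0.00145. Share from L = 0.000200/0.00145 = 0.138.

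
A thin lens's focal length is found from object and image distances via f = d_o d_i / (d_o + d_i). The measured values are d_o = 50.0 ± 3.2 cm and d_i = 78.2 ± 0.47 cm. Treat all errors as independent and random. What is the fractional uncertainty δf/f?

∂f/∂d_o = (d_i/(d_o+d_i))² = 0.372;  ∂f/∂d_i = (d_o/(d_o+d_i))² = 0.152
δf = √((∂f/∂d_o · δd_o)² + (∂f/∂d_i · δd_i)²) = √(1.42 + 0.00511) = 1.19 cm
f = 30.5 cm, so δf/f = 1.19/30.5 = 0.0391.

0.0391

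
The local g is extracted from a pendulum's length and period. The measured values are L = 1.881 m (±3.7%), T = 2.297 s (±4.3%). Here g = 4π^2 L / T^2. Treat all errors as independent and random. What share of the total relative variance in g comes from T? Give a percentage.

(δg/g)² = (1·δL/L)² + (-2·δT/T)²
  L term: (1×0.0370)² = 0.00137
  T term: (-2×0.0430)² = 0.00740
Total = 0.00876. Share from T = 0.00740/0.00876 = 0.844.

84.4%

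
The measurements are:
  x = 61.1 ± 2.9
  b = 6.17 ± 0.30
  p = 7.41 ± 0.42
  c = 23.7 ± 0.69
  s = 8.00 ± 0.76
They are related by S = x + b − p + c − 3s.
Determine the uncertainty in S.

S is a linear combination, so absolute uncertainties add in quadrature:
  (δx)² = 8.41;  (δb)² = 0.0900;  (δp)² = 0.176;  (δc)² = 0.476;  (3·δs)² = 5.20
δS = √(14.4) = 3.79

3.79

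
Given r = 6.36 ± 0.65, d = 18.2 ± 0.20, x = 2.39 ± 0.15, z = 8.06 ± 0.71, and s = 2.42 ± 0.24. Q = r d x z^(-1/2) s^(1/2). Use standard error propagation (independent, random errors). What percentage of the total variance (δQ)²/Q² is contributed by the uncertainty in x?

20.8%

(δQ/Q)² = (1·δr/r)² + (1·δd/d)² + (1·δx/x)² + (−½·δz/z)² + (½·δs/s)²
  r term: (1×0.102)² = 0.0104
  d term: (1×0.0110)² = 0.000121
  x term: (1×0.0628)² = 0.00394
  z term: (-0.5×0.0881)² = 0.00194
  s term: (0.5×0.0992)² = 0.00246
Total = 0.0189. Share from x = 0.00394/0.0189 = 0.208.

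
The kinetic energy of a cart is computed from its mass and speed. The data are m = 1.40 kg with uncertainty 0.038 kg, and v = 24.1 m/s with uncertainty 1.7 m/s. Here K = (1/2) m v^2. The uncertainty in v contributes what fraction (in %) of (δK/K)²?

(δK/K)² = (1·δm/m)² + (2·δv/v)²
  m term: (1×0.0271)² = 0.000737
  v term: (2×0.0705)² = 0.0199
Total = 0.0206. Share from v = 0.0199/0.0206 = 0.964.

96.4%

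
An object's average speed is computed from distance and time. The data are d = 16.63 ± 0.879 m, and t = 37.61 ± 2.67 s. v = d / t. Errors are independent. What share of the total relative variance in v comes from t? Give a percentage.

64.3%

(δv/v)² = (1·δd/d)² + (-1·δt/t)²
  d term: (1×0.0529)² = 0.00279
  t term: (-1×0.0710)² = 0.00504
Total = 0.00783. Share from t = 0.00504/0.00783 = 0.643.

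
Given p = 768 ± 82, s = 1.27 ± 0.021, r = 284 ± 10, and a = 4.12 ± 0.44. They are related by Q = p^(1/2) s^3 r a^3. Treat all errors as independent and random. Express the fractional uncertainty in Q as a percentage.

33.0%

Products/powers → add relative errors in quadrature, weighted by exponent:
  (½·δp/p)² = (0.5×0.107)² = 0.00285;  (3·δs/s)² = (3×0.0165)² = 0.00246;  (1·δr/r)² = (1×0.0352)² = 0.00124;  (3·δa/a)² = (3×0.107)² = 0.103
δQ/Q = √(0.109) = 0.330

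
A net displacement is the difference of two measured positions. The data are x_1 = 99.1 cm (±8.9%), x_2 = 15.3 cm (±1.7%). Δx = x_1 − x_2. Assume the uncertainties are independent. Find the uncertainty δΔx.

Each term contributes (cᵢ δxᵢ)² to (δΔx)²:
  (δx_1)² = 77.8;  (δx_2)² = 0.0677
δΔx = √(77.9) = 8.82 cm

8.82 cm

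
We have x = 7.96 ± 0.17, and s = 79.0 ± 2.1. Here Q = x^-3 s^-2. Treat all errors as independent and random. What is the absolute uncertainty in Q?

Relative error in a monomial: (δQ/Q)² = Σ (nᵢ · δxᵢ/xᵢ)².
  (-3·δx/x)² = (-3×0.0214)² = 0.00411;  (-2·δs/s)² = (-2×0.0266)² = 0.00283
δQ/Q = √(0.00693) = 0.0833
Q = 3.18e-07, so δQ = 0.0833 × 3.18e-07 = 2.64e-08.

2.64e-08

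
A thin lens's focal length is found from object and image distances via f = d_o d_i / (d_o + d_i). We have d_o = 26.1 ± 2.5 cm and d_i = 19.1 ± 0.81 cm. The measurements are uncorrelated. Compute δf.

∂f/∂d_o = (d_i/(d_o+d_i))² = 0.179;  ∂f/∂d_i = (d_o/(d_o+d_i))² = 0.333
δf = √((∂f/∂d_o · δd_o)² + (∂f/∂d_i · δd_i)²) = √(0.199 + 0.0729) = 0.522 cm

0.522 cm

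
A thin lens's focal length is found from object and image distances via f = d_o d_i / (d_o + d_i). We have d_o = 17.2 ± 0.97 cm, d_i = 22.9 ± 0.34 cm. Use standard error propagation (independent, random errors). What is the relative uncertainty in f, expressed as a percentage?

3.28%

∂f/∂d_o = (d_i/(d_o+d_i))² = 0.326;  ∂f/∂d_i = (d_o/(d_o+d_i))² = 0.184
δf = √((∂f/∂d_o · δd_o)² + (∂f/∂d_i · δd_i)²) = √(0.100 + 0.00391) = 0.322 cm
f = 9.82 cm, so δf/f = 0.322/9.82 = 0.0328.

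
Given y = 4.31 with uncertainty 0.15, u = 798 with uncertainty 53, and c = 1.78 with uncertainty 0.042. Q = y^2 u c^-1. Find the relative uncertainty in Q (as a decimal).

0.0991

Q is a product of powers, so relative uncertainties combine in quadrature:
  (2·δy/y)² = (2×0.0348)² = 0.00484;  (1·δu/u)² = (1×0.0664)² = 0.00441;  (-1·δc/c)² = (-1×0.0236)² = 0.000557
δQ/Q = √(0.00981) = 0.0991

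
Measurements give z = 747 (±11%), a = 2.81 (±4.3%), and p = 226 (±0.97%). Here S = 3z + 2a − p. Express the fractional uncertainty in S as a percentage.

12.2%

Absolute uncertainties add in quadrature for a linear combination:
  (3·δz)² = 60800;  (2·δa)² = 0.0584;  (δp)² = 4.81
δS = √(60800) = 247
S = 2020, so δS/S = 247/2020 = 0.122.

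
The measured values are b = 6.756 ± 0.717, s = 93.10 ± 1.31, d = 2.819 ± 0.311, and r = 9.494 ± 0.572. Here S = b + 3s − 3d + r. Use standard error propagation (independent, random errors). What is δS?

Each term contributes (cᵢ δxᵢ)² to (δS)²:
  (δb)² = 0.514;  (3·δs)² = 15.4;  (3·δd)² = 0.870;  (δr)² = 0.327
δS = √(17.2) = 4.14

4.14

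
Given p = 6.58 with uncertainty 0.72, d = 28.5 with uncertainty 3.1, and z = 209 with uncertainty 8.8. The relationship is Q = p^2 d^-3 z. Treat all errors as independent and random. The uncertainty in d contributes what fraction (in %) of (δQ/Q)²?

(δQ/Q)² = (2·δp/p)² + (-3·δd/d)² + (1·δz/z)²
  p term: (2×0.109)² = 0.0479
  d term: (-3×0.109)² = 0.106
  z term: (1×0.0421)² = 0.00177
Total = 0.156. Share from d = 0.106/0.156 = 0.682.

68.2%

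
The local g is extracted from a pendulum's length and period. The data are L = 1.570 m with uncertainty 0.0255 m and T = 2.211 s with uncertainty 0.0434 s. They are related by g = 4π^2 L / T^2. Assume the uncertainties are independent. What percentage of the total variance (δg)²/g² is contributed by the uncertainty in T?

85.4%

(δg/g)² = (1·δL/L)² + (-2·δT/T)²
  L term: (1×0.0162)² = 0.000264
  T term: (-2×0.0196)² = 0.00154
Total = 0.00181. Share from T = 0.00154/0.00181 = 0.854.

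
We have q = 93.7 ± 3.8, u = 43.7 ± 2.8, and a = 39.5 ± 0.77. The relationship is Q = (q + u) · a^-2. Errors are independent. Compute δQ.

0.00458

Let w = q + u = 137. δw = √(δq² + δu²) = √(14.4 + 7.84) = 4.72, so δw/w = 0.0344.
Q is then a monomial in w, a:
δQ/Q = √((δw/w)² + (-2·δa/a)²) = √(0.00118 + 0.00152) = 0.0520
Q = 0.0881, so δQ = 0.0520 × 0.0881 = 0.00458.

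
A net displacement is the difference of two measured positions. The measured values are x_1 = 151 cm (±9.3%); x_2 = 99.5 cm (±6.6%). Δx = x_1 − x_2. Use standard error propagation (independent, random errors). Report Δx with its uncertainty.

Sums and differences: (δΔx)² = Σ (cᵢ δxᵢ)².
  (δx_1)² = 197;  (δx_2)² = 43.1
δΔx = √(240) = 15.5 cm
Δx = 51.5 cm.

51.5 ± 15.5 cm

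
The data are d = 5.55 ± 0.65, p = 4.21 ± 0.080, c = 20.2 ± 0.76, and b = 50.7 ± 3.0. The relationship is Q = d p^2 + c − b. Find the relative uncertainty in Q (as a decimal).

0.184

Let w = d·p^2 = 98.4. δw/w = √((1·δd/d)² + (2·δp/p)²) = √(0.0137 + 0.00144) = 0.123, so δw = 12.1.
Q = w + c − b: δQ = √(δw² + δc² + δb²) = √(147 + 0.578 + 9.00) = 12.5
Q = 67.9, so δQ/Q = 12.5/67.9 = 0.184.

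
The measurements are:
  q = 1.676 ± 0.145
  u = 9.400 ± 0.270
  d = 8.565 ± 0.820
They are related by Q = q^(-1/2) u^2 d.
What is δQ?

Products/powers → add relative errors in quadrature, weighted by exponent:
  (−½·δq/q)² = (-0.5×0.0865)² = 0.00187;  (2·δu/u)² = (2×0.0287)² = 0.00330;  (1·δd/d)² = (1×0.0957)² = 0.00917
δQ/Q = √(0.0143) = 0.120
Q = 584.6, so δQ = 0.120 × 584.6 = 70.0.

70.0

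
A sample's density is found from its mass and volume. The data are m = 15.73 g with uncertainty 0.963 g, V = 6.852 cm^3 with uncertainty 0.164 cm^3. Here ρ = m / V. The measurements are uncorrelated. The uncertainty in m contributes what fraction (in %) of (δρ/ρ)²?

86.7%

(δρ/ρ)² = (1·δm/m)² + (-1·δV/V)²
  m term: (1×0.0612)² = 0.00375
  V term: (-1×0.0239)² = 0.000573
Total = 0.00432. Share from m = 0.00375/0.00432 = 0.867.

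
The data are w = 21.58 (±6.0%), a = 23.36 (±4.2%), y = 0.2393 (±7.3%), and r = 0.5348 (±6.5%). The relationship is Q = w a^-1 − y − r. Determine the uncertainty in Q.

0.0780

Let p = w·a^-1 = 0.9238. δp/p = √((1·δw/w)² + (-1·δa/a)²) = √(0.00360 + 0.00176) = 0.0732, so δp = 0.0677.
Q = p − y − r: δQ = √(δp² + δy² + δr²) = √(0.00458 + 0.000305 + 0.00121) = 0.0780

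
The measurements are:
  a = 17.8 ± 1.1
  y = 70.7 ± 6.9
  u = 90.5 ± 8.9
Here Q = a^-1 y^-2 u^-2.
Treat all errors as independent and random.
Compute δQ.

3.9e-10

For a monomial Q ∝ a^-1, y^-2, u^-2, fractional errors add in quadrature:
  (-1·δa/a)² = (-1×0.0618)² = 0.00382;  (-2·δy/y)² = (-2×0.0976)² = 0.0381;  (-2·δu/u)² = (-2×0.0983)² = 0.0387
δQ/Q = √(0.0806) = 0.284
Q = 1.37e-09, so δQ = 0.284 × 1.37e-09 = 3.9e-10.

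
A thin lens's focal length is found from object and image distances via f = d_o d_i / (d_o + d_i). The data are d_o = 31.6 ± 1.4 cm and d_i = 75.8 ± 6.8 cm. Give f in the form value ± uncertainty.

22.3 ± 0.913 cm

∂f/∂d_o = (d_i/(d_o+d_i))² = 0.498;  ∂f/∂d_i = (d_o/(d_o+d_i))² = 0.0866
δf = √((∂f/∂d_o · δd_o)² + (∂f/∂d_i · δd_i)²) = √(0.486 + 0.347) = 0.913 cm
f = 22.3 cm.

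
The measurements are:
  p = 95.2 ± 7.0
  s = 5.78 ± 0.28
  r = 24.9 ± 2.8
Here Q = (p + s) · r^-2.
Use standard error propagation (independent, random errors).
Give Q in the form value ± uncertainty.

0.163 ± 0.0383

Let u = p + s = 101. δu = √(δp² + δs²) = √(49.0 + 0.0784) = 7.01, so δu/u = 0.0694.
Q is then a monomial in u, r:
δQ/Q = √((δu/u)² + (-2·δr/r)²) = √(0.00481 + 0.0506) = 0.235
Q = 0.163, so δQ = 0.235 × 0.163 = 0.0383.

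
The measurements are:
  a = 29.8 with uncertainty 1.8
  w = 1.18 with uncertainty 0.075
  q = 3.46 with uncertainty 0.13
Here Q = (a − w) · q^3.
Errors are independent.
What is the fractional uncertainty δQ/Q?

Let u = a − w = 28.6. δu = √(δa² + δw²) = √(3.24 + 0.00562) = 1.80, so δu/u = 0.0629.
Q is then a monomial in u, q:
δQ/Q = √((δu/u)² + (3·δq/q)²) = √(0.00396 + 0.0127) = 0.129

0.129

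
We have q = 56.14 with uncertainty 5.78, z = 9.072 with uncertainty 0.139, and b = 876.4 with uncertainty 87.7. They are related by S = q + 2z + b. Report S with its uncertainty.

Sums and differences: (δS)² = Σ (cᵢ δxᵢ)².
  (δq)² = 33.4;  (2·δz)² = 0.0773;  (δb)² = 7690
δS = √(7720) = 87.9
S = 950.7.

950.7 ± 87.9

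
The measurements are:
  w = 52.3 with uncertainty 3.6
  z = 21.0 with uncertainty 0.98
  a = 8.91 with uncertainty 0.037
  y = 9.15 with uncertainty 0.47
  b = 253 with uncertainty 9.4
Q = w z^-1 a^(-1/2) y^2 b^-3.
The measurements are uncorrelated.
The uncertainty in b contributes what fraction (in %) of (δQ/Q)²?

41.6%

(δQ/Q)² = (1·δw/w)² + (-1·δz/z)² + (−½·δa/a)² + (2·δy/y)² + (-3·δb/b)²
  w term: (1×0.0688)² = 0.00474
  z term: (-1×0.0467)² = 0.00218
  a term: (-0.5×0.00415)² = 4.31e-06
  y term: (2×0.0514)² = 0.0106
  b term: (-3×0.0372)² = 0.0124
Total = 0.0299. Share from b = 0.0124/0.0299 = 0.416.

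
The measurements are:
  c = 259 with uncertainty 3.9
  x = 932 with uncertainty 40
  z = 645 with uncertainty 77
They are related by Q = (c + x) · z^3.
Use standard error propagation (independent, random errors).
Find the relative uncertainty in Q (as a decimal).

0.360

Let u = c + x = 1190. δu = √(δc² + δx²) = √(15.2 + 1600) = 40.2, so δu/u = 0.0337.
Q is then a monomial in u, z:
δQ/Q = √((δu/u)² + (3·δz/z)²) = √(0.00114 + 0.128) = 0.360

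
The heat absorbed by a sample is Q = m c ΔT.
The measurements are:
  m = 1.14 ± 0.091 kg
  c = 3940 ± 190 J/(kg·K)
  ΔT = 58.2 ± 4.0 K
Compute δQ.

For a monomial Q ∝ m, c, ΔT, fractional errors add in quadrature:
  (1·δm/m)² = (1×0.0798)² = 0.00637;  (1·δc/c)² = (1×0.0482)² = 0.00233;  (1·δΔT/ΔT)² = (1×0.0687)² = 0.00472
δQ/Q = √(0.0134) = 0.116
Q = 2.61e+05 J, so δQ = 0.116 × 2.61e+05 = 30300 J.

30300 J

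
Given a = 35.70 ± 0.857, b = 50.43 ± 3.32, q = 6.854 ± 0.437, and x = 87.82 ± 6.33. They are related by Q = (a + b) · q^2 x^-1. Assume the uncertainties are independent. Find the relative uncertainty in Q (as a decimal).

Let u = a + b = 86.13. δu = √(δa² + δb²) = √(0.734 + 11.0) = 3.43, so δu/u = 0.0398.
Q is then a monomial in u, q, x:
δQ/Q = √((δu/u)² + (2·δq/q)² + (-1·δx/x)²) = √(0.00158 + 0.0163 + 0.00520) = 0.152

0.152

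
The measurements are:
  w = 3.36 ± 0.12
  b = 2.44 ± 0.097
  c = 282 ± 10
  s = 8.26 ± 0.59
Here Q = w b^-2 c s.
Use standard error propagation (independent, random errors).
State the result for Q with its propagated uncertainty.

Q is a product of powers, so relative uncertainties combine in quadrature:
  (1·δw/w)² = (1×0.0357)² = 0.00128;  (-2·δb/b)² = (-2×0.0398)² = 0.00632;  (1·δc/c)² = (1×0.0355)² = 0.00126;  (1·δs/s)² = (1×0.0714)² = 0.00510
δQ/Q = √(0.0140) = 0.118
Q = 1310, so δQ = 0.118 × 1310 = 155.

1310 ± 155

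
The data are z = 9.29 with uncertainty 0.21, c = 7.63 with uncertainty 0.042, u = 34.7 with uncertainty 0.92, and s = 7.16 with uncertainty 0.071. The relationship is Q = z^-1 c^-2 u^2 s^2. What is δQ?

7.07

Products/powers → add relative errors in quadrature, weighted by exponent:
  (-1·δz/z)² = (-1×0.0226)² = 0.000511;  (-2·δc/c)² = (-2×0.00550)² = 0.000121;  (2·δu/u)² = (2×0.0265)² = 0.00281;  (2·δs/s)² = (2×0.00992)² = 0.000393
δQ/Q = √(0.00384) = 0.0619
Q = 114, so δQ = 0.0619 × 114 = 7.07.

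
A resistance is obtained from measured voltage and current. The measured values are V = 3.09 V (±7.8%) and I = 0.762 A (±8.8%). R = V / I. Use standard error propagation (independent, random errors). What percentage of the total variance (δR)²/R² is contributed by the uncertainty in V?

(δR/R)² = (1·δV/V)² + (-1·δI/I)²
  V term: (1×0.0780)² = 0.00608
  I term: (-1×0.0880)² = 0.00774
Total = 0.0138. Share from V = 0.00608/0.0138 = 0.440.

44.0%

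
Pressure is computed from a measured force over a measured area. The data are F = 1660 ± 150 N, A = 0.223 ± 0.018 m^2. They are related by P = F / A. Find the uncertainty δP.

Since P is a product/quotient, work with relative uncertainties:
  (1·δF/F)² = (1×0.0904)² = 0.00817;  (-1·δA/A)² = (-1×0.0807)² = 0.00652
δP/P = √(0.0147) = 0.121
P = 7440 Pa, so δP = 0.121 × 7440 = 902 Pa.

902 Pa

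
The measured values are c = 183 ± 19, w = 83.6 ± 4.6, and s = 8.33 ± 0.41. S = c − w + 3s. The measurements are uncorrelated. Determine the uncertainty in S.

For a sum/difference, combine absolute errors in quadrature:
  (δc)² = 361;  (δw)² = 21.2;  (3·δs)² = 1.51
δS = √(384) = 19.6

19.6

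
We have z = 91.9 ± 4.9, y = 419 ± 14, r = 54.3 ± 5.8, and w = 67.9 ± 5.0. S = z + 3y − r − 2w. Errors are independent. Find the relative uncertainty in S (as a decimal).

Each term contributes (cᵢ δxᵢ)² to (δS)²:
  (δz)² = 24.0;  (3·δy)² = 1760;  (δr)² = 33.6;  (2·δw)² = 100
δS = √(1920) = 43.8
S = 1160, so δS/S = 43.8/1160 = 0.0378.

0.0378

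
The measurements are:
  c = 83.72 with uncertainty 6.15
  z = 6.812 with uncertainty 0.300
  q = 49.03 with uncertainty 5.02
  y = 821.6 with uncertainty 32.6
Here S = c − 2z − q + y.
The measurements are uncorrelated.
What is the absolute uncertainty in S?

33.6

Each term contributes (cᵢ δxᵢ)² to (δS)²:
  (δc)² = 37.8;  (2·δz)² = 0.360;  (δq)² = 25.2;  (δy)² = 1060
δS = √(1130) = 33.6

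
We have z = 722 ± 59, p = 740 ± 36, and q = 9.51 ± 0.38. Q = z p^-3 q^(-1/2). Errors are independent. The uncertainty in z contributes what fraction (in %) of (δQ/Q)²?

23.5%

(δQ/Q)² = (1·δz/z)² + (-3·δp/p)² + (−½·δq/q)²
  z term: (1×0.0817)² = 0.00668
  p term: (-3×0.0486)² = 0.0213
  q term: (-0.5×0.0400)² = 0.000399
Total = 0.0284. Share from z = 0.00668/0.0284 = 0.235.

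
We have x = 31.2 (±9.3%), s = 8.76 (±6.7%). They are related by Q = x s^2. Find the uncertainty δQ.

391

Products/powers → add relative errors in quadrature, weighted by exponent:
  (1·δx/x)² = (1×0.0930)² = 0.00865;  (2·δs/s)² = (2×0.0670)² = 0.0180
δQ/Q = √(0.0266) = 0.163
Q = 2390, so δQ = 0.163 × 2390 = 391.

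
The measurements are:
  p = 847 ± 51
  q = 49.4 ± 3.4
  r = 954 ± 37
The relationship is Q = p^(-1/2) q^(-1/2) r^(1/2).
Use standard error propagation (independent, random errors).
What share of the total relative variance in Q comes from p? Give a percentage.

36.7%

(δQ/Q)² = (−½·δp/p)² + (−½·δq/q)² + (½·δr/r)²
  p term: (-0.5×0.0602)² = 0.000906
  q term: (-0.5×0.0688)² = 0.00118
  r term: (0.5×0.0388)² = 0.000376
Total = 0.00247. Share from p = 0.000906/0.00247 = 0.367.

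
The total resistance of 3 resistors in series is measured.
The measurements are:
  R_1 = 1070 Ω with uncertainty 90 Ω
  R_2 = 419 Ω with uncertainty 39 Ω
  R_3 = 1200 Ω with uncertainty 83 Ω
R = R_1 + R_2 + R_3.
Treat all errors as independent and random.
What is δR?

For a sum/difference, combine absolute errors in quadrature:
  (δR_1)² = 8100;  (δR_2)² = 1520;  (δR_3)² = 6890
δR = √(16500) = 128 Ω

128 Ω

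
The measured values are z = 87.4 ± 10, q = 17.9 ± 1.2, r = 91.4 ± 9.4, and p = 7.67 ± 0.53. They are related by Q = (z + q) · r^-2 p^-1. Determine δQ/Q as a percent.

Let u = z + q = 105. δu = √(δz² + δq²) = √(100 + 1.44) = 10.1, so δu/u = 0.0956.
Q is then a monomial in u, r, p:
δQ/Q = √((δu/u)² + (-2·δr/r)² + (-1·δp/p)²) = √(0.00915 + 0.0423 + 0.00477) = 0.237

23.7%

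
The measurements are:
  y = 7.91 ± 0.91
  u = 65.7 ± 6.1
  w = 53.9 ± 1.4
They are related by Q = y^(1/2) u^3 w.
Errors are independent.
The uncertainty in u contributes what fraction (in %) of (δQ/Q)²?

95.1%

(δQ/Q)² = (½·δy/y)² + (3·δu/u)² + (1·δw/w)²
  y term: (0.5×0.115)² = 0.00331
  u term: (3×0.0928)² = 0.0776
  w term: (1×0.0260)² = 0.000675
Total = 0.0816. Share from u = 0.0776/0.0816 = 0.951.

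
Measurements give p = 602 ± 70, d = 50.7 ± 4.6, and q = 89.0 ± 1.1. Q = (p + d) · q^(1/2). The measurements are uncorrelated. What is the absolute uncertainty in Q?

Let u = p + d = 653. δu = √(δp² + δd²) = √(4900 + 21.2) = 70.2, so δu/u = 0.107.
Q is then a monomial in u, q:
δQ/Q = √((δu/u)² + (½·δq/q)²) = √(0.0116 + 3.82e-05) = 0.108
Q = 6160, so δQ = 0.108 × 6160 = 663.

663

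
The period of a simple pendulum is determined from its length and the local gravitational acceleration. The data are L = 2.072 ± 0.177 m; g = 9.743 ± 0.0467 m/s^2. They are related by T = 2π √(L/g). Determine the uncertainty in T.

0.124 s

Each factor contributes (exponent × relative error)² to (δT/T)²:
  (½·δL/L)² = (0.5×0.0854)² = 0.00182;  (−½·δg/g)² = (-0.5×0.00479)² = 5.74e-06
δT/T = √(0.00183) = 0.0428
T = 2.898 s, so δT = 0.0428 × 2.898 = 0.124 s.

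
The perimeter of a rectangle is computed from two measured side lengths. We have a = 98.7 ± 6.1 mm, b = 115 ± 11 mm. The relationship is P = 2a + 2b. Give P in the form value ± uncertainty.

427 ± 25.2 mm

Absolute uncertainties add in quadrature for a linear combination:
  (2·δa)² = 149;  (2·δb)² = 484
δP = √(633) = 25.2 mm
P = 427 mm.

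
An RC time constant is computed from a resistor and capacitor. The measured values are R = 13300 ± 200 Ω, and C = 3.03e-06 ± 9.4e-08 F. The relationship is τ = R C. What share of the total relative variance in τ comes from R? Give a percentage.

19.0%

(δτ/τ)² = (1·δR/R)² + (1·δC/C)²
  R term: (1×0.0150)² = 0.000226
  C term: (1×0.0310)² = 0.000962
Total = 0.00119. Share from R = 0.000226/0.00119 = 0.190.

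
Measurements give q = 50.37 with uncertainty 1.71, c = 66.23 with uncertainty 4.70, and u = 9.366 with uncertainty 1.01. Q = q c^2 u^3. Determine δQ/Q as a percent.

Each factor contributes (exponent × relative error)² to (δQ/Q)²:
  (1·δq/q)² = (1×0.0339)² = 0.00115;  (2·δc/c)² = (2×0.0710)² = 0.0201;  (3·δu/u)² = (3×0.108)² = 0.105
δQ/Q = √(0.126) = 0.355

35.5%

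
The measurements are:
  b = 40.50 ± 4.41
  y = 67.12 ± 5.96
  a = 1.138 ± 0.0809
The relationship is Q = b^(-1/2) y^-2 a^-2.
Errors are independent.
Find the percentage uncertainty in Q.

Each factor contributes (exponent × relative error)² to (δQ/Q)²:
  (−½·δb/b)² = (-0.5×0.109)² = 0.00296;  (-2·δy/y)² = (-2×0.0888)² = 0.0315;  (-2·δa/a)² = (-2×0.0711)² = 0.0202
δQ/Q = √(0.0547) = 0.234

23.4%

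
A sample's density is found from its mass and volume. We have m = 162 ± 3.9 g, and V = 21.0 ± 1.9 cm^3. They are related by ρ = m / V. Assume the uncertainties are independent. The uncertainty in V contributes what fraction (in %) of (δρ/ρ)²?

(δρ/ρ)² = (1·δm/m)² + (-1·δV/V)²
  m term: (1×0.0241)² = 0.000580
  V term: (-1×0.0905)² = 0.00819
Total = 0.00877. Share from V = 0.00819/0.00877 = 0.934.

93.4%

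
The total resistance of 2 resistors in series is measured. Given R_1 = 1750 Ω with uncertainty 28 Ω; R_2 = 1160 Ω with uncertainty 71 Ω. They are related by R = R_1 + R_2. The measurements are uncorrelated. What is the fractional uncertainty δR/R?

For a sum/difference, combine absolute errors in quadrature:
  (δR_1)² = 784;  (δR_2)² = 5040
δR = √(5820) = 76.3 Ω
R = 2910 Ω, so δR/R = 76.3/2910 = 0.0262.

0.0262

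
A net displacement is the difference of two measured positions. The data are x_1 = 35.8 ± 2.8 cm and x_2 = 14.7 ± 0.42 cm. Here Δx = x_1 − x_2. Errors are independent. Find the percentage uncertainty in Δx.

13.4%

Δx is a linear combination, so absolute uncertainties add in quadrature:
  (δx_1)² = 7.84;  (δx_2)² = 0.176
δΔx = √(8.02) = 2.83 cm
Δx = 21.1 cm, so δΔx/Δx = 2.83/21.1 = 0.134.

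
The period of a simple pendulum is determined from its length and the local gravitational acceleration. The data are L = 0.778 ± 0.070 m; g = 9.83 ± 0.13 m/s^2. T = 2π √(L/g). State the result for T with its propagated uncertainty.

1.77 ± 0.0804 s

Since T is a product/quotient, work with relative uncertainties:
  (½·δL/L)² = (0.5×0.0900)² = 0.00202;  (−½·δg/g)² = (-0.5×0.0132)² = 4.37e-05
δT/T = √(0.00207) = 0.0455
T = 1.77 s, so δT = 0.0455 × 1.77 = 0.0804 s.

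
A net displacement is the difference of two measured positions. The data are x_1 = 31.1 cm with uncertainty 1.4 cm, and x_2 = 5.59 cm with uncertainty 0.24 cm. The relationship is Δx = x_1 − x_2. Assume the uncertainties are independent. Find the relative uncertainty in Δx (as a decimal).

Δx is a linear combination, so absolute uncertainties add in quadrature:
  (δx_1)² = 1.96;  (δx_2)² = 0.0576
δΔx = √(2.02) = 1.42 cm
Δx = 25.5 cm, so δΔx/Δx = 1.42/25.5 = 0.0557.

0.0557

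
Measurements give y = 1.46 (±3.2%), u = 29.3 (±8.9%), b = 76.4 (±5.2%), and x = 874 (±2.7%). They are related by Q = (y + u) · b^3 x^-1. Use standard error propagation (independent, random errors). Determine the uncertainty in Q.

2820

Let w = y + u = 30.8. δw = √(δy² + δu²) = √(0.00218 + 6.80) = 2.61, so δw/w = 0.0848.
Q is then a monomial in w, b, x:
δQ/Q = √((δw/w)² + (3·δb/b)² + (-1·δx/x)²) = √(0.00719 + 0.0243 + 0.000729) = 0.180
Q = 15700, so δQ = 0.180 × 15700 = 2820.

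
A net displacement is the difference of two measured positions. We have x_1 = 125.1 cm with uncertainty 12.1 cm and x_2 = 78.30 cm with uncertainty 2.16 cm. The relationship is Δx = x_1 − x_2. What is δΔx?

12.3 cm

For a sum/difference, combine absolute errors in quadrature:
  (δx_1)² = 146;  (δx_2)² = 4.67
δΔx = √(151) = 12.3 cm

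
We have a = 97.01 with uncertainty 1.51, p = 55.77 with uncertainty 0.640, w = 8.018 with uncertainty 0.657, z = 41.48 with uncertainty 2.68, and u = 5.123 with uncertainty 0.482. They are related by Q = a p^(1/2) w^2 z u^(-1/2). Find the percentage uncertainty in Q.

Relative error in a monomial: (δQ/Q)² = Σ (nᵢ · δxᵢ/xᵢ)².
  (1·δa/a)² = (1×0.0156)² = 0.000242;  (½·δp/p)² = (0.5×0.0115)² = 3.29e-05;  (2·δw/w)² = (2×0.0819)² = 0.0269;  (1·δz/z)² = (1×0.0646)² = 0.00417;  (−½·δu/u)² = (-0.5×0.0941)² = 0.00221
δQ/Q = √(0.0335) = 0.183

18.3%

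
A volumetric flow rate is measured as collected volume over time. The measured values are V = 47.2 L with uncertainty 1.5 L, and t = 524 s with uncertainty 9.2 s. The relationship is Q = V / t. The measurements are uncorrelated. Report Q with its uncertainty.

Q is a product of powers, so relative uncertainties combine in quadrature:
  (1·δV/V)² = (1×0.0318)² = 0.00101;  (-1·δt/t)² = (-1×0.0176)² = 0.000308
δQ/Q = √(0.00132) = 0.0363
Q = 0.0901 L/s, so δQ = 0.0363 × 0.0901 = 0.00327 L/s.

0.0901 ± 0.00327 L/s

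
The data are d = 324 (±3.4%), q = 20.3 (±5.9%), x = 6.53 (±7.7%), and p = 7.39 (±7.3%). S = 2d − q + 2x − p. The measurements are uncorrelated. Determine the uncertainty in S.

Absolute uncertainties add in quadrature for a linear combination:
  (2·δd)² = 485;  (δq)² = 1.43;  (2·δx)² = 1.01;  (δp)² = 0.291
δS = √(488) = 22.1

22.1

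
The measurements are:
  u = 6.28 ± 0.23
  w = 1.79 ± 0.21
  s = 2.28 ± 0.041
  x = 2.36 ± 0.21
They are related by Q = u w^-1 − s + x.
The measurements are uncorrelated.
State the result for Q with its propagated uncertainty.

3.59 ± 0.481

Let p = u·w^-1 = 3.51. δp/p = √((1·δu/u)² + (-1·δw/w)²) = √(0.00134 + 0.0138) = 0.123, so δp = 0.431.
Q = p − s + x: δQ = √(δp² + δs² + δx²) = √(0.186 + 0.00168 + 0.0441) = 0.481
Q = 3.59.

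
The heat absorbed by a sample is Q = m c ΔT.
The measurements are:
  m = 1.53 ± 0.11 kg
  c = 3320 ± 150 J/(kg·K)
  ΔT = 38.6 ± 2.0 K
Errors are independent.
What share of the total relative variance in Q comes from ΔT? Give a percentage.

27.1%

(δQ/Q)² = (1·δm/m)² + (1·δc/c)² + (1·δΔT/ΔT)²
  m term: (1×0.0719)² = 0.00517
  c term: (1×0.0452)² = 0.00204
  ΔT term: (1×0.0518)² = 0.00268
Total = 0.00989. Share from ΔT = 0.00268/0.00989 = 0.271.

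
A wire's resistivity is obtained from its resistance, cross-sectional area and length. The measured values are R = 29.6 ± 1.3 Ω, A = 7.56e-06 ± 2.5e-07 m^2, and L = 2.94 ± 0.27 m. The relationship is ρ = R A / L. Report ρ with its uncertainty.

Each factor contributes (exponent × relative error)² to (δρ/ρ)²:
  (1·δR/R)² = (1×0.0439)² = 0.00193;  (1·δA/A)² = (1×0.0331)² = 0.00109;  (-1·δL/L)² = (-1×0.0918)² = 0.00843
δρ/ρ = √(0.0115) = 0.107
ρ = 7.61e-05 Ω·m, so δρ = 0.107 × 7.61e-05 = 8.15e-06 Ω·m.

(7.61 ± 0.815) × 10^-5 Ω·m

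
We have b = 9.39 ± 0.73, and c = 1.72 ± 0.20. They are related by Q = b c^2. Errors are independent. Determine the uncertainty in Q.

Each factor contributes (exponent × relative error)² to (δQ/Q)²:
  (1·δb/b)² = (1×0.0777)² = 0.00604;  (2·δc/c)² = (2×0.116)² = 0.0541
δQ/Q = √(0.0601) = 0.245
Q = 27.8, so δQ = 0.245 × 27.8 = 6.81.

6.81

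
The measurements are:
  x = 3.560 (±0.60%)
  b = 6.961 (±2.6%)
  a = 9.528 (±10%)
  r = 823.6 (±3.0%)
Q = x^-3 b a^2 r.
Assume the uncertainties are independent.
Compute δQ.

For a monomial Q ∝ x^-3, b, a^2, r, fractional errors add in quadrature:
  (-3·δx/x)² = (-3×0.00600)² = 0.000324;  (1·δb/b)² = (1×0.0260)² = 0.000676;  (2·δa/a)² = (2×0.100)² = 0.0400;  (1·δr/r)² = (1×0.0300)² = 0.000900
δQ/Q = √(0.0419) = 0.205
Q = 11540, so δQ = 0.205 × 11540 = 2360.

2360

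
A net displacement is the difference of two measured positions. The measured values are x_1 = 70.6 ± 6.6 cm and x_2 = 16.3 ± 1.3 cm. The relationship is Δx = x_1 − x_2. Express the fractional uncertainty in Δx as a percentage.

12.4%

Each term contributes (cᵢ δxᵢ)² to (δΔx)²:
  (δx_1)² = 43.6;  (δx_2)² = 1.69
δΔx = √(45.2) = 6.73 cm
Δx = 54.3 cm, so δΔx/Δx = 6.73/54.3 = 0.124.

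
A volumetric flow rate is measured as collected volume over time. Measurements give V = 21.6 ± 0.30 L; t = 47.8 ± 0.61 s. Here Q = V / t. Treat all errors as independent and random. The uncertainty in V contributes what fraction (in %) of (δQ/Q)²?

54.2%

(δQ/Q)² = (1·δV/V)² + (-1·δt/t)²
  V term: (1×0.0139)² = 0.000193
  t term: (-1×0.0128)² = 0.000163
Total = 0.000356. Share from V = 0.000193/0.000356 = 0.542.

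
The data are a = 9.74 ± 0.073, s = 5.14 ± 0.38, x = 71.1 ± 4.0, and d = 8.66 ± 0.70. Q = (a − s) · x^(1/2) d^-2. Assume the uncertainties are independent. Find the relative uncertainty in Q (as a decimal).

0.184

Let u = a − s = 4.60. δu = √(δa² + δs²) = √(0.00533 + 0.144) = 0.387, so δu/u = 0.0841.
Q is then a monomial in u, x, d:
δQ/Q = √((δu/u)² + (½·δx/x)² + (-2·δd/d)²) = √(0.00708 + 0.000791 + 0.0261) = 0.184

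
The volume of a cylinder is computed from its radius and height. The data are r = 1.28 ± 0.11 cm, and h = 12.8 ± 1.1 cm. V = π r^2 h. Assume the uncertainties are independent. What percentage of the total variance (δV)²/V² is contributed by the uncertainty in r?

(δV/V)² = (2·δr/r)² + (1·δh/h)²
  r term: (2×0.0859)² = 0.0295
  h term: (1×0.0859)² = 0.00739
Total = 0.0369. Share from r = 0.0295/0.0369 = 0.800.

80.0%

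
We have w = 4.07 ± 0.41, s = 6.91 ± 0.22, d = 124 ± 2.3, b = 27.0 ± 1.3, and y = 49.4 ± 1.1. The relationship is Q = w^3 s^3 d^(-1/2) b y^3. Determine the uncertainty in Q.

2.13e+09

For a monomial Q ∝ w^3, s^3, d^(-1/2), b, y^3, fractional errors add in quadrature:
  (3·δw/w)² = (3×0.101)² = 0.0913;  (3·δs/s)² = (3×0.0318)² = 0.00912;  (−½·δd/d)² = (-0.5×0.0185)² = 8.6e-05;  (1·δb/b)² = (1×0.0481)² = 0.00232;  (3·δy/y)² = (3×0.0223)² = 0.00446
δQ/Q = √(0.107) = 0.328
Q = 6.5e+09, so δQ = 0.328 × 6.5e+09 = 2.13e+09.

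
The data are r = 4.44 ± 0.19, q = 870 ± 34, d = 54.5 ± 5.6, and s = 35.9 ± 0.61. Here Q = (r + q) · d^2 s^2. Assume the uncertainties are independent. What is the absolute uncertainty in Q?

7.09e+08

Let u = r + q = 874. δu = √(δr² + δq²) = √(0.0361 + 1160) = 34.0, so δu/u = 0.0389.
Q is then a monomial in u, d, s:
δQ/Q = √((δu/u)² + (2·δd/d)² + (2·δs/s)²) = √(0.00151 + 0.0422 + 0.00115) = 0.212
Q = 3.35e+09, so δQ = 0.212 × 3.35e+09 = 7.09e+08.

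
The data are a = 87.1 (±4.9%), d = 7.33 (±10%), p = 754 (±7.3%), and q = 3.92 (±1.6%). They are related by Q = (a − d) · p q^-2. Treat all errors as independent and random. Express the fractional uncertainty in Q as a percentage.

Let u = a − d = 79.8. δu = √(δa² + δd²) = √(18.2 + 0.537) = 4.33, so δu/u = 0.0543.
Q is then a monomial in u, p, q:
δQ/Q = √((δu/u)² + (1·δp/p)² + (-2·δq/q)²) = √(0.00295 + 0.00533 + 0.00102) = 0.0964

9.64%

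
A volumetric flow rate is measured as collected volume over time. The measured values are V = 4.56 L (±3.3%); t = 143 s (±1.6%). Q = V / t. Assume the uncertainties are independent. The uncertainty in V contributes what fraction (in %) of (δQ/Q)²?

81.0%

(δQ/Q)² = (1·δV/V)² + (-1·δt/t)²
  V term: (1×0.0330)² = 0.00109
  t term: (-1×0.0160)² = 0.000256
Total = 0.00135. Share from V = 0.00109/0.00135 = 0.810.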